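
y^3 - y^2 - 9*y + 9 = (y - 3)*(y - 1)*(y + 3)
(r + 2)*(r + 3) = r^2 + 5*r + 6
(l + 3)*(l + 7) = l^2 + 10*l + 21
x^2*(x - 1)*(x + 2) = x^4 + x^3 - 2*x^2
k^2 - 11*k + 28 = (k - 7)*(k - 4)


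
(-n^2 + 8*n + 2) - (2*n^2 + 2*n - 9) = -3*n^2 + 6*n + 11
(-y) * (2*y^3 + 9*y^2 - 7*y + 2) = -2*y^4 - 9*y^3 + 7*y^2 - 2*y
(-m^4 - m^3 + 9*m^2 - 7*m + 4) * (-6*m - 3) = 6*m^5 + 9*m^4 - 51*m^3 + 15*m^2 - 3*m - 12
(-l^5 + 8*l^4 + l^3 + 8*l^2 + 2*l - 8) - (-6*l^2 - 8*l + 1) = -l^5 + 8*l^4 + l^3 + 14*l^2 + 10*l - 9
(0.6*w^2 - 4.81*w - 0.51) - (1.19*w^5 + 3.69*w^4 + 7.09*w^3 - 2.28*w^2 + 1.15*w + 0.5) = -1.19*w^5 - 3.69*w^4 - 7.09*w^3 + 2.88*w^2 - 5.96*w - 1.01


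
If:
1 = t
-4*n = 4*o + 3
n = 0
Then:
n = 0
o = -3/4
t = 1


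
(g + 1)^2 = g^2 + 2*g + 1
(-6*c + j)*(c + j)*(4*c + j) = -24*c^3 - 26*c^2*j - c*j^2 + j^3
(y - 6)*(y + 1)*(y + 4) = y^3 - y^2 - 26*y - 24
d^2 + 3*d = d*(d + 3)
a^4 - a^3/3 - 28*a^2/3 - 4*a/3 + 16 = (a - 3)*(a - 4/3)*(a + 2)^2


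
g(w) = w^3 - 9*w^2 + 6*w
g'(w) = 3*w^2 - 18*w + 6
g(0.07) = 0.38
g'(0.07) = 4.75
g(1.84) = -13.20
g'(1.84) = -16.96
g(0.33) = 1.04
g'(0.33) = 0.39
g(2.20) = -19.71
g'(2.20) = -19.08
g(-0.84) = -11.98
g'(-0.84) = 23.24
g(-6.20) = -621.49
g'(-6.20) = 232.92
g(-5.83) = -539.04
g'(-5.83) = 212.91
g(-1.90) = -50.75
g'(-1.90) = 51.03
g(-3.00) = -126.00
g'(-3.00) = 87.00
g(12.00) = 504.00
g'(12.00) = 222.00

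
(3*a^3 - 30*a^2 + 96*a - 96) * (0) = 0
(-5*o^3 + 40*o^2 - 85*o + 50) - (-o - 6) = -5*o^3 + 40*o^2 - 84*o + 56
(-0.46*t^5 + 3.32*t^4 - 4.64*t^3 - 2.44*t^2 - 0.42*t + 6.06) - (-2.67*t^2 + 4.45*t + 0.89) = -0.46*t^5 + 3.32*t^4 - 4.64*t^3 + 0.23*t^2 - 4.87*t + 5.17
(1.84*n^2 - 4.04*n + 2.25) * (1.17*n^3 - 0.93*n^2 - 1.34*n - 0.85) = 2.1528*n^5 - 6.438*n^4 + 3.9241*n^3 + 1.7571*n^2 + 0.419*n - 1.9125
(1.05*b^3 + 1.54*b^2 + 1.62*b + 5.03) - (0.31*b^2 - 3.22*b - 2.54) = 1.05*b^3 + 1.23*b^2 + 4.84*b + 7.57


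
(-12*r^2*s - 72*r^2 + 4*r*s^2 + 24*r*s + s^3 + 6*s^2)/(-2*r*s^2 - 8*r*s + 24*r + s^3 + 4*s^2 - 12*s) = (6*r + s)/(s - 2)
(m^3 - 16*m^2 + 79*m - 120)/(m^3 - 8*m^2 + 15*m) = (m - 8)/m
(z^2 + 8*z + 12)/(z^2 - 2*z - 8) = (z + 6)/(z - 4)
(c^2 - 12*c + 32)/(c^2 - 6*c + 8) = (c - 8)/(c - 2)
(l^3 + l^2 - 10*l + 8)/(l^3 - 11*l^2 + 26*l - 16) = (l + 4)/(l - 8)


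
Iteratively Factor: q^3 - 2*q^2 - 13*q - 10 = (q + 1)*(q^2 - 3*q - 10) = (q + 1)*(q + 2)*(q - 5)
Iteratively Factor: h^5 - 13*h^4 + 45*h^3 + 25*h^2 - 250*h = (h - 5)*(h^4 - 8*h^3 + 5*h^2 + 50*h) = (h - 5)*(h + 2)*(h^3 - 10*h^2 + 25*h) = h*(h - 5)*(h + 2)*(h^2 - 10*h + 25) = h*(h - 5)^2*(h + 2)*(h - 5)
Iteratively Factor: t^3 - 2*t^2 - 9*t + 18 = (t + 3)*(t^2 - 5*t + 6) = (t - 3)*(t + 3)*(t - 2)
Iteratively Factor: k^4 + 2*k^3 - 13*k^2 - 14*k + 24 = (k + 2)*(k^3 - 13*k + 12) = (k - 1)*(k + 2)*(k^2 + k - 12) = (k - 3)*(k - 1)*(k + 2)*(k + 4)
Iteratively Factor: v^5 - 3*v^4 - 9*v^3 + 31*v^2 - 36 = (v - 3)*(v^4 - 9*v^2 + 4*v + 12) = (v - 3)*(v - 2)*(v^3 + 2*v^2 - 5*v - 6) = (v - 3)*(v - 2)*(v + 1)*(v^2 + v - 6) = (v - 3)*(v - 2)*(v + 1)*(v + 3)*(v - 2)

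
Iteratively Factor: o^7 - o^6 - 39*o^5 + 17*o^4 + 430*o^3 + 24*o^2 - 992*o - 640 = (o - 2)*(o^6 + o^5 - 37*o^4 - 57*o^3 + 316*o^2 + 656*o + 320) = (o - 5)*(o - 2)*(o^5 + 6*o^4 - 7*o^3 - 92*o^2 - 144*o - 64) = (o - 5)*(o - 2)*(o + 4)*(o^4 + 2*o^3 - 15*o^2 - 32*o - 16) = (o - 5)*(o - 2)*(o + 1)*(o + 4)*(o^3 + o^2 - 16*o - 16) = (o - 5)*(o - 2)*(o + 1)*(o + 4)^2*(o^2 - 3*o - 4) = (o - 5)*(o - 2)*(o + 1)^2*(o + 4)^2*(o - 4)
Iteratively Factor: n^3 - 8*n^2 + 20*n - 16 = (n - 2)*(n^2 - 6*n + 8) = (n - 2)^2*(n - 4)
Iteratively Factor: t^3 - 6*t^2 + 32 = (t - 4)*(t^2 - 2*t - 8) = (t - 4)^2*(t + 2)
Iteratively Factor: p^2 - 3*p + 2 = (p - 2)*(p - 1)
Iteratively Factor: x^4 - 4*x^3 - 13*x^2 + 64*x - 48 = (x - 4)*(x^3 - 13*x + 12) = (x - 4)*(x + 4)*(x^2 - 4*x + 3) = (x - 4)*(x - 1)*(x + 4)*(x - 3)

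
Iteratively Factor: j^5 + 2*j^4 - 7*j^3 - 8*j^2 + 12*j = (j - 1)*(j^4 + 3*j^3 - 4*j^2 - 12*j) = (j - 2)*(j - 1)*(j^3 + 5*j^2 + 6*j) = j*(j - 2)*(j - 1)*(j^2 + 5*j + 6) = j*(j - 2)*(j - 1)*(j + 3)*(j + 2)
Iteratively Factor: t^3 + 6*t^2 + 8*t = (t + 4)*(t^2 + 2*t) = t*(t + 4)*(t + 2)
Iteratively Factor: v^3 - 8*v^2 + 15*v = (v - 3)*(v^2 - 5*v) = (v - 5)*(v - 3)*(v)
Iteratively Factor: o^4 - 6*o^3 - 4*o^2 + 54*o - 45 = (o - 1)*(o^3 - 5*o^2 - 9*o + 45) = (o - 3)*(o - 1)*(o^2 - 2*o - 15) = (o - 3)*(o - 1)*(o + 3)*(o - 5)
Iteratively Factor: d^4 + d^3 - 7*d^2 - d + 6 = (d - 1)*(d^3 + 2*d^2 - 5*d - 6) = (d - 1)*(d + 1)*(d^2 + d - 6) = (d - 1)*(d + 1)*(d + 3)*(d - 2)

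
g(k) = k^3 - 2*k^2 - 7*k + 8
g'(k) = 3*k^2 - 4*k - 7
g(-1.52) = 10.51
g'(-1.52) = 6.01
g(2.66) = -5.95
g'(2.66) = 3.59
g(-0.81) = 11.83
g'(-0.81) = -1.79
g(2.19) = -6.42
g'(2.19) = -1.37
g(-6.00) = -238.00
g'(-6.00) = 125.00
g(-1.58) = 10.12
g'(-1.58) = 6.81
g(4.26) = 19.19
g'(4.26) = 30.40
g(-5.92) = -228.13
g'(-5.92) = 121.82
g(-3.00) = -16.00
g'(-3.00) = 32.00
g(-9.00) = -820.00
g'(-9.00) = 272.00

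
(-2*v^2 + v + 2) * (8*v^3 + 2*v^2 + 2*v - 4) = -16*v^5 + 4*v^4 + 14*v^3 + 14*v^2 - 8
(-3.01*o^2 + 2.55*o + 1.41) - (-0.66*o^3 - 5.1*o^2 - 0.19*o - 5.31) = 0.66*o^3 + 2.09*o^2 + 2.74*o + 6.72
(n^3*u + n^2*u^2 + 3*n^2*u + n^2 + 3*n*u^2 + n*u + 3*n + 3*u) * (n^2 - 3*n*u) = n^5*u - 2*n^4*u^2 + 3*n^4*u + n^4 - 3*n^3*u^3 - 6*n^3*u^2 - 2*n^3*u + 3*n^3 - 9*n^2*u^3 - 3*n^2*u^2 - 6*n^2*u - 9*n*u^2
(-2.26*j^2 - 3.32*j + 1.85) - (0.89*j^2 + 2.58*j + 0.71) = -3.15*j^2 - 5.9*j + 1.14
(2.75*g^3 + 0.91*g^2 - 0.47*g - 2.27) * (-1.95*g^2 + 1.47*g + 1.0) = -5.3625*g^5 + 2.268*g^4 + 5.0042*g^3 + 4.6456*g^2 - 3.8069*g - 2.27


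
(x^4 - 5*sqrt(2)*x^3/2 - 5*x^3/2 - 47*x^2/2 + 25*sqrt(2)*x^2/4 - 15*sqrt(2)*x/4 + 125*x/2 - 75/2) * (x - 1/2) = x^5 - 5*sqrt(2)*x^4/2 - 3*x^4 - 89*x^3/4 + 15*sqrt(2)*x^3/2 - 55*sqrt(2)*x^2/8 + 297*x^2/4 - 275*x/4 + 15*sqrt(2)*x/8 + 75/4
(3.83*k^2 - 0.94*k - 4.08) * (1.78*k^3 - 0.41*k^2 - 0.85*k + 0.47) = 6.8174*k^5 - 3.2435*k^4 - 10.1325*k^3 + 4.2719*k^2 + 3.0262*k - 1.9176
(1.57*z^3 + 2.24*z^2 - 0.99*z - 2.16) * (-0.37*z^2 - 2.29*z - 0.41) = -0.5809*z^5 - 4.4241*z^4 - 5.407*z^3 + 2.1479*z^2 + 5.3523*z + 0.8856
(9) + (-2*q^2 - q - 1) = -2*q^2 - q + 8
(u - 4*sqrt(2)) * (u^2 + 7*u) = u^3 - 4*sqrt(2)*u^2 + 7*u^2 - 28*sqrt(2)*u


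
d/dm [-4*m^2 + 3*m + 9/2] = 3 - 8*m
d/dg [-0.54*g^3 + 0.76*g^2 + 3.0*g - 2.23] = -1.62*g^2 + 1.52*g + 3.0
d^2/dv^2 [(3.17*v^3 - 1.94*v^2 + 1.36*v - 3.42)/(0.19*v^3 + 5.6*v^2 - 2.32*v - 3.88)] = (-6.885828*v^6 + 8.67859199999987*v^5 + 30.112872*v^4 + 129.72472*v^3 - 704.134368*v^2 + 715.103664*v - 268.33056)/(0.006859*v^9 + 0.60648*v^8 + 17.623944*v^7 + 160.384916*v^6 - 239.967552*v^5 - 264.344256*v^4 + 298.5476*v^3 + 190.262784*v^2 - 104.778624*v - 58.411072)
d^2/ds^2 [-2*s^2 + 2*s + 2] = -4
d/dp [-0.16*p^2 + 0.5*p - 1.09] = 0.5 - 0.32*p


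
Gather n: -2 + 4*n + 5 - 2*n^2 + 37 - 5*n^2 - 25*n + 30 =-7*n^2 - 21*n + 70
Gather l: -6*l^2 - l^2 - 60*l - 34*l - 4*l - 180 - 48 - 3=-7*l^2 - 98*l - 231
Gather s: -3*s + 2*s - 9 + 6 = -s - 3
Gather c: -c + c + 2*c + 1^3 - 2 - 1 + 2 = 2*c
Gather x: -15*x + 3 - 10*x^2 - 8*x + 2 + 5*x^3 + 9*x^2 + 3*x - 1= 5*x^3 - x^2 - 20*x + 4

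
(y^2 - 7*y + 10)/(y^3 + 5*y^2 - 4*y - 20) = (y - 5)/(y^2 + 7*y + 10)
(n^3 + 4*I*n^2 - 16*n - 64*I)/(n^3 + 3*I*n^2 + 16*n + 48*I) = (n^2 - 16)/(n^2 - I*n + 12)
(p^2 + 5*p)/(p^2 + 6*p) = (p + 5)/(p + 6)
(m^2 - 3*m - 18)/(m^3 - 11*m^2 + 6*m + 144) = 1/(m - 8)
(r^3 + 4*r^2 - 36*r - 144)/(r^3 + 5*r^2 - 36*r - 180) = (r + 4)/(r + 5)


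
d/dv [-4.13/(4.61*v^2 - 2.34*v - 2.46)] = (38.0786*v - 9.6642)/(-4.61*v^2 + 2.34*v + 2.46)^2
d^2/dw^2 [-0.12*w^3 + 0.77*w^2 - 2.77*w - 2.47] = 1.54 - 0.72*w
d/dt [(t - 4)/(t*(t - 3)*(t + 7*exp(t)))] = (t*(4 - t)*(t + 7*exp(t)) - t*(t - 4)*(t - 3)*(7*exp(t) + 1) + t*(t - 3)*(t + 7*exp(t)) + (4 - t)*(t - 3)*(t + 7*exp(t)))/(t^2*(t - 3)^2*(t + 7*exp(t))^2)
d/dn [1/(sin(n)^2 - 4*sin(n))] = 2*(2 - sin(n))*cos(n)/((sin(n) - 4)^2*sin(n)^2)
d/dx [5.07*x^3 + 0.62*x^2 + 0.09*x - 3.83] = 15.21*x^2 + 1.24*x + 0.09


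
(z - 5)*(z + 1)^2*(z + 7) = z^4 + 4*z^3 - 30*z^2 - 68*z - 35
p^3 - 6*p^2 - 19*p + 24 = (p - 8)*(p - 1)*(p + 3)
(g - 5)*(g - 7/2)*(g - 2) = g^3 - 21*g^2/2 + 69*g/2 - 35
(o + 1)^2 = o^2 + 2*o + 1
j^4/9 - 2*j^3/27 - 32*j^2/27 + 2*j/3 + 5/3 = (j/3 + 1/3)*(j/3 + 1)*(j - 3)*(j - 5/3)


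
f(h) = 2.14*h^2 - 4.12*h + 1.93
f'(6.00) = 21.56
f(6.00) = 54.25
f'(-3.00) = -16.96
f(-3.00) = 33.55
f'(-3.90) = -20.81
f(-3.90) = 50.55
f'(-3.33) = -18.37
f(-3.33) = 39.38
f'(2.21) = 5.34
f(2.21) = 3.28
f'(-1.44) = -10.28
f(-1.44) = 12.30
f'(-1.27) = -9.56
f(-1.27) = 10.61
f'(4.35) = 14.50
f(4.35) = 24.50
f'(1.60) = 2.73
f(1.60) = 0.82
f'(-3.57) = -19.40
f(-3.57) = 43.91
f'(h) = 4.28*h - 4.12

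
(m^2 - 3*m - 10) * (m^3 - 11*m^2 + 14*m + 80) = m^5 - 14*m^4 + 37*m^3 + 148*m^2 - 380*m - 800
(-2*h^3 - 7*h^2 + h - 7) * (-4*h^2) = 8*h^5 + 28*h^4 - 4*h^3 + 28*h^2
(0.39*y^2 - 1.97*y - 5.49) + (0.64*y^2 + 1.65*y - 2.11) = 1.03*y^2 - 0.32*y - 7.6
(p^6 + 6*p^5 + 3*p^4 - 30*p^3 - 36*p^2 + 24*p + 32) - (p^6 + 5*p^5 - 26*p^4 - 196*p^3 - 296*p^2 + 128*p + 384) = p^5 + 29*p^4 + 166*p^3 + 260*p^2 - 104*p - 352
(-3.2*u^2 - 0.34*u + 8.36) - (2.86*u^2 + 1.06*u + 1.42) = -6.06*u^2 - 1.4*u + 6.94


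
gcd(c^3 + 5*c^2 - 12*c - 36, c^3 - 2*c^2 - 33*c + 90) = c^2 + 3*c - 18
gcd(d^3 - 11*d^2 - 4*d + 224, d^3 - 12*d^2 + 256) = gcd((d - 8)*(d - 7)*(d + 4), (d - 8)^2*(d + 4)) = d^2 - 4*d - 32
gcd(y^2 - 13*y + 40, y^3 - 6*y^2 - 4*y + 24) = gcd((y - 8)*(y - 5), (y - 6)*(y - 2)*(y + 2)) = 1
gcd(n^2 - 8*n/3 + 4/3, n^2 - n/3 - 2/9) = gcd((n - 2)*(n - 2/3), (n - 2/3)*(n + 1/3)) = n - 2/3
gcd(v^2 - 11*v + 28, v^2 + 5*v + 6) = 1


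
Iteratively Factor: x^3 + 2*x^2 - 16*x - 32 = (x + 4)*(x^2 - 2*x - 8) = (x - 4)*(x + 4)*(x + 2)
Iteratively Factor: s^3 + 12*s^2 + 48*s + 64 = (s + 4)*(s^2 + 8*s + 16) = (s + 4)^2*(s + 4)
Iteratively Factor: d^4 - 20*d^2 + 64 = (d + 4)*(d^3 - 4*d^2 - 4*d + 16) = (d + 2)*(d + 4)*(d^2 - 6*d + 8) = (d - 4)*(d + 2)*(d + 4)*(d - 2)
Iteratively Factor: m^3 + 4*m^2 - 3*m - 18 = (m + 3)*(m^2 + m - 6) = (m + 3)^2*(m - 2)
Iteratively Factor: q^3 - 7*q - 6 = (q + 1)*(q^2 - q - 6) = (q + 1)*(q + 2)*(q - 3)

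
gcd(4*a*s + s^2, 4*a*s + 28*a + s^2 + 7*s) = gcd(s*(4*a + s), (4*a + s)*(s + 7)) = 4*a + s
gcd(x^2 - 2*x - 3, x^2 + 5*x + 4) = x + 1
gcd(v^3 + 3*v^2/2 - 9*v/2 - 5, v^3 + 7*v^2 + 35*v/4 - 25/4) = v + 5/2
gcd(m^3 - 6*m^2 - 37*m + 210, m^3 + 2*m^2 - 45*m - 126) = m^2 - m - 42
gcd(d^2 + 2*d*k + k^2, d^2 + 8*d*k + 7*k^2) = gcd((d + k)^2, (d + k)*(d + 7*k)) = d + k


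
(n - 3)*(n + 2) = n^2 - n - 6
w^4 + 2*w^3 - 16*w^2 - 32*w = w*(w - 4)*(w + 2)*(w + 4)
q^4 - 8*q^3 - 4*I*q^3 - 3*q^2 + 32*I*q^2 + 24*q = q*(q - 8)*(q - 3*I)*(q - I)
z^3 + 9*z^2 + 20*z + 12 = (z + 1)*(z + 2)*(z + 6)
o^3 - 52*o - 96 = (o - 8)*(o + 2)*(o + 6)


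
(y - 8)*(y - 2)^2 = y^3 - 12*y^2 + 36*y - 32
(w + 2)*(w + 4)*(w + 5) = w^3 + 11*w^2 + 38*w + 40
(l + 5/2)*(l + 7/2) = l^2 + 6*l + 35/4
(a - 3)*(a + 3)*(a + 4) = a^3 + 4*a^2 - 9*a - 36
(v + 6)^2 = v^2 + 12*v + 36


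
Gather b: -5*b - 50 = -5*b - 50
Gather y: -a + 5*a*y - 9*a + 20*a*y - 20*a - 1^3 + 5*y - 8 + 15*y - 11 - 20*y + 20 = 25*a*y - 30*a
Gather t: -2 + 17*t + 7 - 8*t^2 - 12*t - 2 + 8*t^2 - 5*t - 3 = 0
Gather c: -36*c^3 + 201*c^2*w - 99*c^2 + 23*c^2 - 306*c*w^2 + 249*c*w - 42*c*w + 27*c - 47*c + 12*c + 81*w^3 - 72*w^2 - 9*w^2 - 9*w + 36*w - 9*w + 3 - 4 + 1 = -36*c^3 + c^2*(201*w - 76) + c*(-306*w^2 + 207*w - 8) + 81*w^3 - 81*w^2 + 18*w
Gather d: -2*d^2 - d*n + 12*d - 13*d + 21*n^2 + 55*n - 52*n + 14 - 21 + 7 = -2*d^2 + d*(-n - 1) + 21*n^2 + 3*n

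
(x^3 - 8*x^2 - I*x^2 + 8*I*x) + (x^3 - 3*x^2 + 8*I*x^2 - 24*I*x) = 2*x^3 - 11*x^2 + 7*I*x^2 - 16*I*x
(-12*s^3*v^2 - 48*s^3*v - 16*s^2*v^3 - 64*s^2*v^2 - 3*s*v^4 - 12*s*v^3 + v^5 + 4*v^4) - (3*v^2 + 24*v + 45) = -12*s^3*v^2 - 48*s^3*v - 16*s^2*v^3 - 64*s^2*v^2 - 3*s*v^4 - 12*s*v^3 + v^5 + 4*v^4 - 3*v^2 - 24*v - 45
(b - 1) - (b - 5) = 4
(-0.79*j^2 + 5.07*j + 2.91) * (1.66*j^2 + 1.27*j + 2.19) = -1.3114*j^4 + 7.4129*j^3 + 9.5394*j^2 + 14.799*j + 6.3729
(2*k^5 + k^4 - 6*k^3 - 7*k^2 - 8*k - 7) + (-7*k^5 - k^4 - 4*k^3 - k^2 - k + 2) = -5*k^5 - 10*k^3 - 8*k^2 - 9*k - 5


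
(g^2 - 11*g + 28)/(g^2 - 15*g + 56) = (g - 4)/(g - 8)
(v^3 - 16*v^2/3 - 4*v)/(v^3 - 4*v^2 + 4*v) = (v^2 - 16*v/3 - 4)/(v^2 - 4*v + 4)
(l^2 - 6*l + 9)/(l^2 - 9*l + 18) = (l - 3)/(l - 6)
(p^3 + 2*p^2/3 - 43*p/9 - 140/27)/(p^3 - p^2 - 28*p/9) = (p + 5/3)/p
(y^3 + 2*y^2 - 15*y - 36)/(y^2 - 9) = (y^2 - y - 12)/(y - 3)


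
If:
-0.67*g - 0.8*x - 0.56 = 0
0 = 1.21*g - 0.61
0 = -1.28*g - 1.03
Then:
No Solution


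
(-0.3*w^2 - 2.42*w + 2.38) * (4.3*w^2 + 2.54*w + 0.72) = -1.29*w^4 - 11.168*w^3 + 3.8712*w^2 + 4.3028*w + 1.7136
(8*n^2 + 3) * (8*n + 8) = 64*n^3 + 64*n^2 + 24*n + 24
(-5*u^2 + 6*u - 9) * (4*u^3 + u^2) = -20*u^5 + 19*u^4 - 30*u^3 - 9*u^2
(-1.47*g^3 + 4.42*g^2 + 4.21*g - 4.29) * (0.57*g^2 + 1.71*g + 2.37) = -0.8379*g^5 + 0.00569999999999959*g^4 + 6.474*g^3 + 15.2292*g^2 + 2.6418*g - 10.1673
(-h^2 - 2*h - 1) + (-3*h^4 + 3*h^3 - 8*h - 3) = -3*h^4 + 3*h^3 - h^2 - 10*h - 4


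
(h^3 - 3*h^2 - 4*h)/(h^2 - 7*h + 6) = h*(h^2 - 3*h - 4)/(h^2 - 7*h + 6)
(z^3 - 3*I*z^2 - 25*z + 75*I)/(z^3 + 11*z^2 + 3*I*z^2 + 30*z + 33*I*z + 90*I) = (z^2 - z*(5 + 3*I) + 15*I)/(z^2 + 3*z*(2 + I) + 18*I)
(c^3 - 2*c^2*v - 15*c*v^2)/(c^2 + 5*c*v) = (c^2 - 2*c*v - 15*v^2)/(c + 5*v)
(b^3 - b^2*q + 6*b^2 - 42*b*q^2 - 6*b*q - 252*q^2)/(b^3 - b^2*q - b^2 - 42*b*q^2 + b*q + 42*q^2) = (b + 6)/(b - 1)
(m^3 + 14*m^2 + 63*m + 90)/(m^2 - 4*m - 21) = (m^2 + 11*m + 30)/(m - 7)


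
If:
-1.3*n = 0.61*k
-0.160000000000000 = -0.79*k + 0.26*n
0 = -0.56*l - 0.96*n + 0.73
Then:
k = 0.18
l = 1.44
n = -0.08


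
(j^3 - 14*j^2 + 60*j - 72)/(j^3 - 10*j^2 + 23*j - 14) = (j^2 - 12*j + 36)/(j^2 - 8*j + 7)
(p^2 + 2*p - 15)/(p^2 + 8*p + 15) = (p - 3)/(p + 3)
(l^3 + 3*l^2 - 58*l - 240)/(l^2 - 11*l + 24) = (l^2 + 11*l + 30)/(l - 3)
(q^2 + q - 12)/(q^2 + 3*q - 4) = (q - 3)/(q - 1)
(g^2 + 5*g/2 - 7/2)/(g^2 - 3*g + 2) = (g + 7/2)/(g - 2)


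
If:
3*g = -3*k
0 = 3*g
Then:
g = 0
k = 0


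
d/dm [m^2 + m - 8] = 2*m + 1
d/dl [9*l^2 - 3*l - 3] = 18*l - 3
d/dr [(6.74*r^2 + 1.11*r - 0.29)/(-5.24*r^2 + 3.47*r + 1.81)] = (29.2042*r^2 + 21.3596*r + 3.0154)/(27.4576*r^4 - 36.3656*r^3 - 6.9279*r^2 + 12.5614*r + 3.2761)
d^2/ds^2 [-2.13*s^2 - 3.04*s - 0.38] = -4.26000000000000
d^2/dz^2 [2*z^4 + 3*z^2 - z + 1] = 24*z^2 + 6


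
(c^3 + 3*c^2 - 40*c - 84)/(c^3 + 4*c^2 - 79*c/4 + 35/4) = 4*(c^2 - 4*c - 12)/(4*c^2 - 12*c + 5)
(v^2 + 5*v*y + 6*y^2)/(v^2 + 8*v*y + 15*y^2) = (v + 2*y)/(v + 5*y)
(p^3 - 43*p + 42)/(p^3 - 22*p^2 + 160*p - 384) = (p^2 + 6*p - 7)/(p^2 - 16*p + 64)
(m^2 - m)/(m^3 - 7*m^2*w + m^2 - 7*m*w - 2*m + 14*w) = m/(m^2 - 7*m*w + 2*m - 14*w)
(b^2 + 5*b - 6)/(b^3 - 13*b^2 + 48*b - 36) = (b + 6)/(b^2 - 12*b + 36)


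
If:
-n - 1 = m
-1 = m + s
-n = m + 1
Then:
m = -s - 1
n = s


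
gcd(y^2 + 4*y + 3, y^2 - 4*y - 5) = y + 1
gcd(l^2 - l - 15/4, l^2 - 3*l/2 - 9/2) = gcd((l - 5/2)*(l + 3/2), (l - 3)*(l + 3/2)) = l + 3/2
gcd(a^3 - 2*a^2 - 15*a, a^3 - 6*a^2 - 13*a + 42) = a + 3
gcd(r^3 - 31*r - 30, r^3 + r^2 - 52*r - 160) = r + 5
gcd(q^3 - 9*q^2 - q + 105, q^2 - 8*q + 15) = q - 5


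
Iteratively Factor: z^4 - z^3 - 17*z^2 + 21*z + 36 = (z + 4)*(z^3 - 5*z^2 + 3*z + 9) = (z - 3)*(z + 4)*(z^2 - 2*z - 3) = (z - 3)*(z + 1)*(z + 4)*(z - 3)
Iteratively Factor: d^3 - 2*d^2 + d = (d)*(d^2 - 2*d + 1) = d*(d - 1)*(d - 1)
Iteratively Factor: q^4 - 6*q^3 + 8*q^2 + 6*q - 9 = (q + 1)*(q^3 - 7*q^2 + 15*q - 9) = (q - 3)*(q + 1)*(q^2 - 4*q + 3) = (q - 3)*(q - 1)*(q + 1)*(q - 3)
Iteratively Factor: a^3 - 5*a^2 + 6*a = (a - 2)*(a^2 - 3*a) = a*(a - 2)*(a - 3)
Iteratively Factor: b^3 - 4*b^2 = (b - 4)*(b^2) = b*(b - 4)*(b)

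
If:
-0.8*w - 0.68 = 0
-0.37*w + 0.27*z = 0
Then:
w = -0.85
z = -1.16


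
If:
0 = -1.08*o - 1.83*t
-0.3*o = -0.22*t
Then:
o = 0.00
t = 0.00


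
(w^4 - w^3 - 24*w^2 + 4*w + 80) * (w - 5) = w^5 - 6*w^4 - 19*w^3 + 124*w^2 + 60*w - 400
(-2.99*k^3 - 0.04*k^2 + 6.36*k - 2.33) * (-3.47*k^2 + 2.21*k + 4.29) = 10.3753*k^5 - 6.4691*k^4 - 34.9847*k^3 + 21.9691*k^2 + 22.1351*k - 9.9957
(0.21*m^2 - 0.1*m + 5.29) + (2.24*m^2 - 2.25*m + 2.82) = 2.45*m^2 - 2.35*m + 8.11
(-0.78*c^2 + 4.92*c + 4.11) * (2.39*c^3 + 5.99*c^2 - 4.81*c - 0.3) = -1.8642*c^5 + 7.0866*c^4 + 43.0455*c^3 + 1.1877*c^2 - 21.2451*c - 1.233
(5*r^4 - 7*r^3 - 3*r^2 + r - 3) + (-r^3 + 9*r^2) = 5*r^4 - 8*r^3 + 6*r^2 + r - 3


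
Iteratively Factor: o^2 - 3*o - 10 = (o + 2)*(o - 5)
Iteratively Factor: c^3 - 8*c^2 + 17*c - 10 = (c - 1)*(c^2 - 7*c + 10) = (c - 2)*(c - 1)*(c - 5)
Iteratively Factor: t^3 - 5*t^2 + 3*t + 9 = (t - 3)*(t^2 - 2*t - 3) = (t - 3)*(t + 1)*(t - 3)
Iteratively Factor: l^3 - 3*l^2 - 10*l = (l - 5)*(l^2 + 2*l) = l*(l - 5)*(l + 2)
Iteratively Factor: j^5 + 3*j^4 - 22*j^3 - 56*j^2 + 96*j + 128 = (j - 4)*(j^4 + 7*j^3 + 6*j^2 - 32*j - 32) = (j - 4)*(j + 1)*(j^3 + 6*j^2 - 32) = (j - 4)*(j - 2)*(j + 1)*(j^2 + 8*j + 16) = (j - 4)*(j - 2)*(j + 1)*(j + 4)*(j + 4)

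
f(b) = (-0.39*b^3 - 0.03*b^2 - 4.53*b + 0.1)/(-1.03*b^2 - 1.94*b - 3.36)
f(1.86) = 1.04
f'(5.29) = 0.30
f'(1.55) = 0.29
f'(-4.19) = 0.08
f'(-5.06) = 0.16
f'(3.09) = 0.25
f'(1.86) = 0.26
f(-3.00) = -3.52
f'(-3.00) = -0.00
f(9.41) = 3.28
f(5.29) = 1.94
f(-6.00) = -3.83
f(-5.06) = -3.65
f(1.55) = 0.96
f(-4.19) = -3.55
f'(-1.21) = 1.91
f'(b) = (2.06*b + 1.94)*(-0.39*b^3 - 0.03*b^2 - 4.53*b + 0.1)/(-1.03*b^2 - 1.94*b - 3.36)^2 + (-1.17*b^2 - 0.06*b - 4.53)/(-1.03*b^2 - 1.94*b - 3.36)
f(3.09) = 1.34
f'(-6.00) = 0.22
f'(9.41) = 0.34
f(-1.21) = -2.47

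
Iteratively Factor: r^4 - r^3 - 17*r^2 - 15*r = (r + 1)*(r^3 - 2*r^2 - 15*r) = r*(r + 1)*(r^2 - 2*r - 15) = r*(r + 1)*(r + 3)*(r - 5)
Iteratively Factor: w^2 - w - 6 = (w - 3)*(w + 2)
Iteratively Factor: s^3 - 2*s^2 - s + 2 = (s - 1)*(s^2 - s - 2) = (s - 2)*(s - 1)*(s + 1)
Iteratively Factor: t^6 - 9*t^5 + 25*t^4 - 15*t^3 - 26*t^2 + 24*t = (t)*(t^5 - 9*t^4 + 25*t^3 - 15*t^2 - 26*t + 24) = t*(t - 1)*(t^4 - 8*t^3 + 17*t^2 + 2*t - 24) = t*(t - 3)*(t - 1)*(t^3 - 5*t^2 + 2*t + 8) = t*(t - 4)*(t - 3)*(t - 1)*(t^2 - t - 2) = t*(t - 4)*(t - 3)*(t - 1)*(t + 1)*(t - 2)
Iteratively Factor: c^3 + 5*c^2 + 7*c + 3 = (c + 1)*(c^2 + 4*c + 3) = (c + 1)*(c + 3)*(c + 1)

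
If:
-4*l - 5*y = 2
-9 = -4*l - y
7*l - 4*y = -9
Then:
No Solution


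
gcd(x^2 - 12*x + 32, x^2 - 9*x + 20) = x - 4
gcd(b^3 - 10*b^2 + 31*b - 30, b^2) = 1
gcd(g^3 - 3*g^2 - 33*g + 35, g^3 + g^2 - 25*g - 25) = g + 5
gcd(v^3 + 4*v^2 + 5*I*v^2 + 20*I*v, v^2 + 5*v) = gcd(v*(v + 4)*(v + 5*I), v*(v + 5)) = v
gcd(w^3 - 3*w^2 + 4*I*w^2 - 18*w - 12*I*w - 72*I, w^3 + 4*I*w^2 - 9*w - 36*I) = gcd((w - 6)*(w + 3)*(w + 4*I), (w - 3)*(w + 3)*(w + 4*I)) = w^2 + w*(3 + 4*I) + 12*I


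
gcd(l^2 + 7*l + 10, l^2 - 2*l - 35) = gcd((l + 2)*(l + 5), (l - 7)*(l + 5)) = l + 5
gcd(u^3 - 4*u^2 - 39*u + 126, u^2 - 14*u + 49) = u - 7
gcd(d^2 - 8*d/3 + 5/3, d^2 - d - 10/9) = d - 5/3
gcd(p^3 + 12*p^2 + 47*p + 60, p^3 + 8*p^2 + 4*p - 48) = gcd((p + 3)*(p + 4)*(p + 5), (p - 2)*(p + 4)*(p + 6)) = p + 4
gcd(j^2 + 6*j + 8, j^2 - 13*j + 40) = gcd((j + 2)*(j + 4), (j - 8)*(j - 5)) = 1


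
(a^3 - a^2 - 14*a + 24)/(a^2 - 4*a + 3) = (a^2 + 2*a - 8)/(a - 1)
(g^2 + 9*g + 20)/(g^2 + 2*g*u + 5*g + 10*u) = (g + 4)/(g + 2*u)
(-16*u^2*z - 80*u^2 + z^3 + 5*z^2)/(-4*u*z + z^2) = 4*u + 20*u/z + z + 5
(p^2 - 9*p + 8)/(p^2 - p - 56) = (p - 1)/(p + 7)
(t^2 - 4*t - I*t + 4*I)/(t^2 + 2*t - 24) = (t - I)/(t + 6)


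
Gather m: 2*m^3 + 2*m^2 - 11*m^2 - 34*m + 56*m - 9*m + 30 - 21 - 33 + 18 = 2*m^3 - 9*m^2 + 13*m - 6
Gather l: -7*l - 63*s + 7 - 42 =-7*l - 63*s - 35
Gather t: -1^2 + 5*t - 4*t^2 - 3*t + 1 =-4*t^2 + 2*t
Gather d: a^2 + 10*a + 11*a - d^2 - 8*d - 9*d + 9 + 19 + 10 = a^2 + 21*a - d^2 - 17*d + 38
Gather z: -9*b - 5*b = -14*b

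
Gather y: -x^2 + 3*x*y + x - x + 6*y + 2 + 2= -x^2 + y*(3*x + 6) + 4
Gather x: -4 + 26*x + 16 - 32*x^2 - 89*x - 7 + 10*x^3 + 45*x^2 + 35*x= 10*x^3 + 13*x^2 - 28*x + 5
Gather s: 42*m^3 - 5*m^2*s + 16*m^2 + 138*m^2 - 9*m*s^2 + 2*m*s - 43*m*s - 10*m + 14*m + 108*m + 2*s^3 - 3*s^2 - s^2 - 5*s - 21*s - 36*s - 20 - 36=42*m^3 + 154*m^2 + 112*m + 2*s^3 + s^2*(-9*m - 4) + s*(-5*m^2 - 41*m - 62) - 56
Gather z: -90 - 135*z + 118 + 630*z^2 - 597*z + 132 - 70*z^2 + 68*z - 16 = 560*z^2 - 664*z + 144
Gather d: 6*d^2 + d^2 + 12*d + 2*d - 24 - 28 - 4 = 7*d^2 + 14*d - 56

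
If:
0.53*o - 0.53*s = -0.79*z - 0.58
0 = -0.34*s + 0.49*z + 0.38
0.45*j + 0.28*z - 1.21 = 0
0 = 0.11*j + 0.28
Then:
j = -2.55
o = -0.39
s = 13.24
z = 8.41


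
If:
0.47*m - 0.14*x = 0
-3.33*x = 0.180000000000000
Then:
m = -0.02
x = -0.05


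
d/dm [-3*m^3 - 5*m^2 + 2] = m*(-9*m - 10)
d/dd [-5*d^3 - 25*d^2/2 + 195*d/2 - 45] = -15*d^2 - 25*d + 195/2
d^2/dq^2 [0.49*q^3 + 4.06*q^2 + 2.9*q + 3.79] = 2.94*q + 8.12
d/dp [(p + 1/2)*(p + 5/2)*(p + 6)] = 3*p^2 + 18*p + 77/4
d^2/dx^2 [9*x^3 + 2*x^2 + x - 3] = 54*x + 4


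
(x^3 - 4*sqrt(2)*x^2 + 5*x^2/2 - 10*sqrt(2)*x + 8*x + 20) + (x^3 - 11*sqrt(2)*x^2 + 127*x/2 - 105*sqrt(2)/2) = 2*x^3 - 15*sqrt(2)*x^2 + 5*x^2/2 - 10*sqrt(2)*x + 143*x/2 - 105*sqrt(2)/2 + 20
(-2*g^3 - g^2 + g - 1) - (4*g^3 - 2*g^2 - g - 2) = -6*g^3 + g^2 + 2*g + 1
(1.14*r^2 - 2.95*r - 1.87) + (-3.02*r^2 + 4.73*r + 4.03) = -1.88*r^2 + 1.78*r + 2.16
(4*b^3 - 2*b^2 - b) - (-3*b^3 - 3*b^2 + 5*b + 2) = 7*b^3 + b^2 - 6*b - 2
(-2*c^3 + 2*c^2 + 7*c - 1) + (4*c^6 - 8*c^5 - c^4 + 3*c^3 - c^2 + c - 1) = 4*c^6 - 8*c^5 - c^4 + c^3 + c^2 + 8*c - 2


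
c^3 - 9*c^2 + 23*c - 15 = (c - 5)*(c - 3)*(c - 1)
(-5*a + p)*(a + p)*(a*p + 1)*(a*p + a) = -5*a^4*p^2 - 5*a^4*p - 4*a^3*p^3 - 4*a^3*p^2 - 5*a^3*p - 5*a^3 + a^2*p^4 + a^2*p^3 - 4*a^2*p^2 - 4*a^2*p + a*p^3 + a*p^2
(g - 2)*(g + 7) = g^2 + 5*g - 14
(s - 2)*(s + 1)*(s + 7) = s^3 + 6*s^2 - 9*s - 14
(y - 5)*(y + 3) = y^2 - 2*y - 15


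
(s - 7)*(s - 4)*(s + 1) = s^3 - 10*s^2 + 17*s + 28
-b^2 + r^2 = (-b + r)*(b + r)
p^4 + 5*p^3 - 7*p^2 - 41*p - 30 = (p - 3)*(p + 1)*(p + 2)*(p + 5)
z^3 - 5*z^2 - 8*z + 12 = (z - 6)*(z - 1)*(z + 2)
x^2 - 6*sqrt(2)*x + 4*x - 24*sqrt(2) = (x + 4)*(x - 6*sqrt(2))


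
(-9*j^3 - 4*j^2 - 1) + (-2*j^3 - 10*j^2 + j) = -11*j^3 - 14*j^2 + j - 1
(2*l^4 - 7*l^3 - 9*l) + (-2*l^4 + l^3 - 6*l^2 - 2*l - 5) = -6*l^3 - 6*l^2 - 11*l - 5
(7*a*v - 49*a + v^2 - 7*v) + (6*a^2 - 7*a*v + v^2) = 6*a^2 - 49*a + 2*v^2 - 7*v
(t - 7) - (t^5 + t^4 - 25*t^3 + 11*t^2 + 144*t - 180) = -t^5 - t^4 + 25*t^3 - 11*t^2 - 143*t + 173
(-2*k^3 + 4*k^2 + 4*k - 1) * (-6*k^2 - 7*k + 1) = 12*k^5 - 10*k^4 - 54*k^3 - 18*k^2 + 11*k - 1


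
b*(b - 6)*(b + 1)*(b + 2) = b^4 - 3*b^3 - 16*b^2 - 12*b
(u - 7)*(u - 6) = u^2 - 13*u + 42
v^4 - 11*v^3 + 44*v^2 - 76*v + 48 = (v - 4)*(v - 3)*(v - 2)^2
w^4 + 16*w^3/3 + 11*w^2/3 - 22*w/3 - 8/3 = (w - 1)*(w + 1/3)*(w + 2)*(w + 4)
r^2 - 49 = (r - 7)*(r + 7)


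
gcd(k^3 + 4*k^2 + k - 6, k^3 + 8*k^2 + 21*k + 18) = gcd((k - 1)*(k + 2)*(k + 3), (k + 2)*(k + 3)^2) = k^2 + 5*k + 6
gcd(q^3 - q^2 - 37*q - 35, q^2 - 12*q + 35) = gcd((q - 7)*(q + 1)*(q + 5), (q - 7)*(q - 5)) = q - 7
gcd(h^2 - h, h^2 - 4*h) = h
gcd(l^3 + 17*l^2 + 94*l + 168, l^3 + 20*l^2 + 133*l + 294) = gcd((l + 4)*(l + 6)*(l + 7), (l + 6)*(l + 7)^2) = l^2 + 13*l + 42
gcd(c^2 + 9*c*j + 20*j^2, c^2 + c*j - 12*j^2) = c + 4*j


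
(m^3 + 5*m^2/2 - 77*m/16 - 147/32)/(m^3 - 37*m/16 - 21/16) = (m + 7/2)/(m + 1)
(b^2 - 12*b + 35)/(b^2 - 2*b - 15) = (b - 7)/(b + 3)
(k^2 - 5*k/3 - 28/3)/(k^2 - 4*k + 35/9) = 3*(3*k^2 - 5*k - 28)/(9*k^2 - 36*k + 35)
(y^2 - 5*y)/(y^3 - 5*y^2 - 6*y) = (5 - y)/(-y^2 + 5*y + 6)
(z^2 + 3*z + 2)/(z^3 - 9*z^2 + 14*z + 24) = (z + 2)/(z^2 - 10*z + 24)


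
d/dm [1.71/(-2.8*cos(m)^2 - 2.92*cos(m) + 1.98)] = -(9.576*cos(m) + 4.9932)*sin(m)/(2.8*cos(m)^2 + 2.92*cos(m) - 1.98)^2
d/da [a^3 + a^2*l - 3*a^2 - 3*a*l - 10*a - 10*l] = 3*a^2 + 2*a*l - 6*a - 3*l - 10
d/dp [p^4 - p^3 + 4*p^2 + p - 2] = 4*p^3 - 3*p^2 + 8*p + 1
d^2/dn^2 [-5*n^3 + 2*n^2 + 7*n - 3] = 4 - 30*n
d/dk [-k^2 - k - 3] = -2*k - 1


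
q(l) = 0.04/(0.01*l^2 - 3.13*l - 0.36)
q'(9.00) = 0.00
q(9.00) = -0.00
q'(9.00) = 0.00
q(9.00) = -0.00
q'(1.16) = 0.01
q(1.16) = -0.01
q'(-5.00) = 0.00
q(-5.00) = 0.00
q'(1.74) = 0.00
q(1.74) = -0.01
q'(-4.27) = 0.00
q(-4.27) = 0.00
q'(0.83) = 0.01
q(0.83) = -0.01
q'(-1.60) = 0.01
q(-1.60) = 0.01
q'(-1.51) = 0.01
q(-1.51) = 0.01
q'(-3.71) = 0.00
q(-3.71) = 0.00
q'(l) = 0.04*(3.13 - 0.02*l)/(0.01*l^2 - 3.13*l - 0.36)^2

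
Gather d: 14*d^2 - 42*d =14*d^2 - 42*d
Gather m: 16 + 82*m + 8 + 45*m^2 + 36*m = 45*m^2 + 118*m + 24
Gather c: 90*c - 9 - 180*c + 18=9 - 90*c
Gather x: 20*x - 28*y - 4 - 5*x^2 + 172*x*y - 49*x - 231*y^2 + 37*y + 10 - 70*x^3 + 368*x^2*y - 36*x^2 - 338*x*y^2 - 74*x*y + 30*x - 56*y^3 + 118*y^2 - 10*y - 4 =-70*x^3 + x^2*(368*y - 41) + x*(-338*y^2 + 98*y + 1) - 56*y^3 - 113*y^2 - y + 2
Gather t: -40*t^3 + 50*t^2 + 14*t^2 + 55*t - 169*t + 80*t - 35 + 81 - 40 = -40*t^3 + 64*t^2 - 34*t + 6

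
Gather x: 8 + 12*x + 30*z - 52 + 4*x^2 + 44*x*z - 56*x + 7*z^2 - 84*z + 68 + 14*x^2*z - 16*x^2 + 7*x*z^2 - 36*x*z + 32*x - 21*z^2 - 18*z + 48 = x^2*(14*z - 12) + x*(7*z^2 + 8*z - 12) - 14*z^2 - 72*z + 72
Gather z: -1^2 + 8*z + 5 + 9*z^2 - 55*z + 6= 9*z^2 - 47*z + 10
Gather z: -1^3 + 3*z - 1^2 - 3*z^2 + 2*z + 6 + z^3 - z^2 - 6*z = z^3 - 4*z^2 - z + 4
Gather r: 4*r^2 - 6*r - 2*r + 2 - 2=4*r^2 - 8*r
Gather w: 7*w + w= 8*w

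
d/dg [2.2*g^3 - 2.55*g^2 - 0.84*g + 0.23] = 6.6*g^2 - 5.1*g - 0.84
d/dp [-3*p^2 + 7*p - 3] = 7 - 6*p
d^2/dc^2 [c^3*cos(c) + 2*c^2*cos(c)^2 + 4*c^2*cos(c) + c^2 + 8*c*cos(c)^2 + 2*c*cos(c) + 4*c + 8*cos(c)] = -c^3*cos(c) - 6*c^2*sin(c) - 4*c^2*cos(c) - 4*c^2*cos(2*c) - 16*c*sin(c) - 8*c*sin(2*c) + 4*c*cos(c) - 16*c*cos(2*c) - 4*sin(c) - 16*sin(2*c) + 2*cos(2*c) + 4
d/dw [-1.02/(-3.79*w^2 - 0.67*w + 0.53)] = (-7.7316*w - 0.6834)/(3.79*w^2 + 0.67*w - 0.53)^2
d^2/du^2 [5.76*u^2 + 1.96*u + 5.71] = 11.5200000000000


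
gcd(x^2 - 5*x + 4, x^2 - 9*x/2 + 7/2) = x - 1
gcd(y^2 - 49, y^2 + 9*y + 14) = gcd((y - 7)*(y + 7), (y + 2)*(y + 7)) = y + 7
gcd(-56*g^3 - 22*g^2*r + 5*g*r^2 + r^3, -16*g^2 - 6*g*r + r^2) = 2*g + r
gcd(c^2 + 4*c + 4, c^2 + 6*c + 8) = c + 2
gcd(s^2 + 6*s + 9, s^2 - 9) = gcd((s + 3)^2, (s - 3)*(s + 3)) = s + 3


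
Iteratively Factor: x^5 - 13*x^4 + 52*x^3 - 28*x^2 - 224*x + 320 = (x - 4)*(x^4 - 9*x^3 + 16*x^2 + 36*x - 80) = (x - 4)*(x + 2)*(x^3 - 11*x^2 + 38*x - 40) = (x - 4)*(x - 2)*(x + 2)*(x^2 - 9*x + 20) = (x - 4)^2*(x - 2)*(x + 2)*(x - 5)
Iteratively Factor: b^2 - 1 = (b - 1)*(b + 1)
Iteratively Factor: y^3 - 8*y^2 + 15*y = (y - 5)*(y^2 - 3*y) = y*(y - 5)*(y - 3)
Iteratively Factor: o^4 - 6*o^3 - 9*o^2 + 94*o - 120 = (o - 3)*(o^3 - 3*o^2 - 18*o + 40) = (o - 3)*(o + 4)*(o^2 - 7*o + 10) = (o - 5)*(o - 3)*(o + 4)*(o - 2)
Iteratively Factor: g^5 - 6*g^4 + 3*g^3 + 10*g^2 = (g - 2)*(g^4 - 4*g^3 - 5*g^2) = (g - 5)*(g - 2)*(g^3 + g^2) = g*(g - 5)*(g - 2)*(g^2 + g) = g*(g - 5)*(g - 2)*(g + 1)*(g)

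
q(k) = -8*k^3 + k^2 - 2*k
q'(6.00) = -854.00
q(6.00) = -1704.00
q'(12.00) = -3434.00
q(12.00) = -13704.00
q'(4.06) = -389.49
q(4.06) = -527.02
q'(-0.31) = -4.93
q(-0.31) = 0.95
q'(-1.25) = -42.00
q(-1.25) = 19.69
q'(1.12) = -29.87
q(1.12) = -12.23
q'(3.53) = -294.00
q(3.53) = -346.49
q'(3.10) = -226.44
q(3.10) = -234.92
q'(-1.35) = -48.44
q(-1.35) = 24.21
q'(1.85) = -80.44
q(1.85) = -50.93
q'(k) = -24*k^2 + 2*k - 2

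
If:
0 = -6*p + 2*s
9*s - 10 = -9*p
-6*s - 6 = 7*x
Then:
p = 5/18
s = 5/6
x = -11/7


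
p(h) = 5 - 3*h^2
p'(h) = -6*h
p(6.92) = -138.66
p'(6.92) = -41.52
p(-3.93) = -41.33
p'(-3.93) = 23.58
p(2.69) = -16.71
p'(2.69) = -16.14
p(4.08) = -44.94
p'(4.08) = -24.48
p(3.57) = -33.23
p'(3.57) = -21.42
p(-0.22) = 4.85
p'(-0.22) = 1.32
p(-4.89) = -66.74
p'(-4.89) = 29.34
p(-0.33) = 4.67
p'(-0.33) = 1.98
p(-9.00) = -238.00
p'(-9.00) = 54.00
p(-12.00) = -427.00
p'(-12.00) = 72.00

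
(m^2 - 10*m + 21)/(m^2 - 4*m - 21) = (m - 3)/(m + 3)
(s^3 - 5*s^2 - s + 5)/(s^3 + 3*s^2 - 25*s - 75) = (s^2 - 1)/(s^2 + 8*s + 15)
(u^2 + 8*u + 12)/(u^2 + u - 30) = (u + 2)/(u - 5)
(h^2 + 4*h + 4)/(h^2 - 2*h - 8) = (h + 2)/(h - 4)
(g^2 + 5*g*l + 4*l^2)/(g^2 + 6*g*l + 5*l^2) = (g + 4*l)/(g + 5*l)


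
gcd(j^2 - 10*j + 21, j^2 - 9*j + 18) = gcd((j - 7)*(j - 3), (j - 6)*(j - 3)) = j - 3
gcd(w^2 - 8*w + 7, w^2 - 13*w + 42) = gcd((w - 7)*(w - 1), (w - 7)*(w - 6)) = w - 7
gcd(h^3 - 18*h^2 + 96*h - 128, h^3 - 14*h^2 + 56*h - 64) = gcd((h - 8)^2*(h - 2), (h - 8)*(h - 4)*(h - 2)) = h^2 - 10*h + 16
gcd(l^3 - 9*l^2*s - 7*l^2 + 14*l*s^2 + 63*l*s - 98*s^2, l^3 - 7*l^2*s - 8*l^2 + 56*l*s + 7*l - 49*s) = -l^2 + 7*l*s + 7*l - 49*s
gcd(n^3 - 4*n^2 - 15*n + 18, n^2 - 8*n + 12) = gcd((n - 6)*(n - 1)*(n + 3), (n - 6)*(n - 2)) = n - 6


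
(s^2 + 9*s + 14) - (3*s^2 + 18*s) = -2*s^2 - 9*s + 14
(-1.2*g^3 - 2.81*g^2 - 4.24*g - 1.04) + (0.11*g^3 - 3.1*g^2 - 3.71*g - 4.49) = -1.09*g^3 - 5.91*g^2 - 7.95*g - 5.53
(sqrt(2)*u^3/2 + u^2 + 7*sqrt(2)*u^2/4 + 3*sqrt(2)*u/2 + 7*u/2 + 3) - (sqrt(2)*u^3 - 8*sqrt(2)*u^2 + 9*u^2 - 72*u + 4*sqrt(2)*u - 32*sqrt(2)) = -sqrt(2)*u^3/2 - 8*u^2 + 39*sqrt(2)*u^2/4 - 5*sqrt(2)*u/2 + 151*u/2 + 3 + 32*sqrt(2)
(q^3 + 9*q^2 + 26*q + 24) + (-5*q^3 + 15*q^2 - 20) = -4*q^3 + 24*q^2 + 26*q + 4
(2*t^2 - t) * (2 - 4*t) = -8*t^3 + 8*t^2 - 2*t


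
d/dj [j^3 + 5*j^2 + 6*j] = 3*j^2 + 10*j + 6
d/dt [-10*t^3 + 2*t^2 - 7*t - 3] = -30*t^2 + 4*t - 7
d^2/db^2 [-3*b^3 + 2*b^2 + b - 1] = 4 - 18*b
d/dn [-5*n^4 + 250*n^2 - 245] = 20*n*(25 - n^2)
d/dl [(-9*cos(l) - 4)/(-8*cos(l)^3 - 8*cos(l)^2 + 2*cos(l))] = 2*(18*cos(l)^3 + 21*cos(l)^2 + 8*cos(l) - 1)*sin(l)/((-4*sin(l)^2 + 4*cos(l) + 3)^2*cos(l)^2)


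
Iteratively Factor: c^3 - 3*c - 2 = (c + 1)*(c^2 - c - 2) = (c + 1)^2*(c - 2)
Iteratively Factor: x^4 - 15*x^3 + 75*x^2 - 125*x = (x - 5)*(x^3 - 10*x^2 + 25*x) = (x - 5)^2*(x^2 - 5*x) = (x - 5)^3*(x)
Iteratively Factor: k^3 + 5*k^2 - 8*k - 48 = (k - 3)*(k^2 + 8*k + 16) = (k - 3)*(k + 4)*(k + 4)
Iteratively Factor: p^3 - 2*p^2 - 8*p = (p)*(p^2 - 2*p - 8) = p*(p - 4)*(p + 2)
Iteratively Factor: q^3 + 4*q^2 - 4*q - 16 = (q - 2)*(q^2 + 6*q + 8) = (q - 2)*(q + 4)*(q + 2)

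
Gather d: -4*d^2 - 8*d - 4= -4*d^2 - 8*d - 4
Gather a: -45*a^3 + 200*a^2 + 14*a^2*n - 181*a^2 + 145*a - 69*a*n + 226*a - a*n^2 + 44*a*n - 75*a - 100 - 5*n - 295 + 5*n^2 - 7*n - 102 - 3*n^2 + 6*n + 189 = -45*a^3 + a^2*(14*n + 19) + a*(-n^2 - 25*n + 296) + 2*n^2 - 6*n - 308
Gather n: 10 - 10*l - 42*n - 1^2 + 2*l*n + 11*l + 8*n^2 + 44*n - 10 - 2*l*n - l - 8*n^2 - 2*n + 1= 0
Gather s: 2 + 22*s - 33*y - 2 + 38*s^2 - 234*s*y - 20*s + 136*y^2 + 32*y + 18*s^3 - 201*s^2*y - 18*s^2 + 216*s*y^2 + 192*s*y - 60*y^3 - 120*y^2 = 18*s^3 + s^2*(20 - 201*y) + s*(216*y^2 - 42*y + 2) - 60*y^3 + 16*y^2 - y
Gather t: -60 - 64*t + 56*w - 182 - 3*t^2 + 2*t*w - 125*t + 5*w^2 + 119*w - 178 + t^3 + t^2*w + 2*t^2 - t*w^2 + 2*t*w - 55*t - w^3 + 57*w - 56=t^3 + t^2*(w - 1) + t*(-w^2 + 4*w - 244) - w^3 + 5*w^2 + 232*w - 476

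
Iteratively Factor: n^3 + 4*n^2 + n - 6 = (n + 3)*(n^2 + n - 2) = (n + 2)*(n + 3)*(n - 1)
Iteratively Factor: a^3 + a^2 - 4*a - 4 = (a + 1)*(a^2 - 4) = (a + 1)*(a + 2)*(a - 2)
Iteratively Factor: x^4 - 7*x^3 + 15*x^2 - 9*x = (x - 3)*(x^3 - 4*x^2 + 3*x) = (x - 3)*(x - 1)*(x^2 - 3*x) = x*(x - 3)*(x - 1)*(x - 3)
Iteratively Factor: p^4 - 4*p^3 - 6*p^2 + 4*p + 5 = (p - 1)*(p^3 - 3*p^2 - 9*p - 5) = (p - 1)*(p + 1)*(p^2 - 4*p - 5) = (p - 1)*(p + 1)^2*(p - 5)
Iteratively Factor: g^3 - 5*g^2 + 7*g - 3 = (g - 1)*(g^2 - 4*g + 3) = (g - 1)^2*(g - 3)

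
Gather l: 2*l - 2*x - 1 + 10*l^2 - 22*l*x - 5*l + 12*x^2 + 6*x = 10*l^2 + l*(-22*x - 3) + 12*x^2 + 4*x - 1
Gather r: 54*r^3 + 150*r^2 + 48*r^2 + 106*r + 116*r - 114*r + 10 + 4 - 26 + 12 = 54*r^3 + 198*r^2 + 108*r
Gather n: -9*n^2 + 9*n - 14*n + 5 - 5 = -9*n^2 - 5*n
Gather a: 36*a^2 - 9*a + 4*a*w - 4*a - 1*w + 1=36*a^2 + a*(4*w - 13) - w + 1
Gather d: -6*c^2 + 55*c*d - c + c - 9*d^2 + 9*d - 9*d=-6*c^2 + 55*c*d - 9*d^2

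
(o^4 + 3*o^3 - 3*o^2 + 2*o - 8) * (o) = o^5 + 3*o^4 - 3*o^3 + 2*o^2 - 8*o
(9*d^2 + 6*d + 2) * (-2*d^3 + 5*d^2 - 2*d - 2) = -18*d^5 + 33*d^4 + 8*d^3 - 20*d^2 - 16*d - 4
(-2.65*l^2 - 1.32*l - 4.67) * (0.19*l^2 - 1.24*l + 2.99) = -0.5035*l^4 + 3.0352*l^3 - 7.174*l^2 + 1.844*l - 13.9633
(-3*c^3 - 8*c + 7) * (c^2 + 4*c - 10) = -3*c^5 - 12*c^4 + 22*c^3 - 25*c^2 + 108*c - 70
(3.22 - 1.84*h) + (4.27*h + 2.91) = 2.43*h + 6.13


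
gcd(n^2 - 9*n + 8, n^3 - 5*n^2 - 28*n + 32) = n^2 - 9*n + 8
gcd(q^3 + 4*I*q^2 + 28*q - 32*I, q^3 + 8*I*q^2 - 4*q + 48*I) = q - 2*I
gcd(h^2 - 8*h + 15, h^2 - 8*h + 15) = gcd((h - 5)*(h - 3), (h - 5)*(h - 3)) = h^2 - 8*h + 15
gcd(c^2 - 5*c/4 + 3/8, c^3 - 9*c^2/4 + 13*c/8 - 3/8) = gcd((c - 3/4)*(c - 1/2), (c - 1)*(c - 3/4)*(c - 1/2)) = c^2 - 5*c/4 + 3/8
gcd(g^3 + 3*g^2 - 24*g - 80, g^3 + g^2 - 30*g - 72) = g + 4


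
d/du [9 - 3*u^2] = -6*u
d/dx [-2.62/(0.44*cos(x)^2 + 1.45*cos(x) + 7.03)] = -(2.3056*cos(x) + 3.799)*sin(x)/(0.44*cos(x)^2 + 1.45*cos(x) + 7.03)^2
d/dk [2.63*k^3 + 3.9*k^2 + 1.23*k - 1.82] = 7.89*k^2 + 7.8*k + 1.23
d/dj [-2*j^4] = -8*j^3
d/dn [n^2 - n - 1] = 2*n - 1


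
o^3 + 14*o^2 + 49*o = o*(o + 7)^2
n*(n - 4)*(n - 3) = n^3 - 7*n^2 + 12*n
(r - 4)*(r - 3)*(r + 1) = r^3 - 6*r^2 + 5*r + 12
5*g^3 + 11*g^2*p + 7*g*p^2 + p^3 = (g + p)^2*(5*g + p)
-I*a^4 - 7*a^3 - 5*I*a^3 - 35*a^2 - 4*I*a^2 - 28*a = a*(a + 4)*(a - 7*I)*(-I*a - I)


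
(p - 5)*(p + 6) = p^2 + p - 30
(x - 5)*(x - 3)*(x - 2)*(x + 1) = x^4 - 9*x^3 + 21*x^2 + x - 30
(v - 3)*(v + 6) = v^2 + 3*v - 18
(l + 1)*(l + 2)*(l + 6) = l^3 + 9*l^2 + 20*l + 12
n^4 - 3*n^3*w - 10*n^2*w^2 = n^2*(n - 5*w)*(n + 2*w)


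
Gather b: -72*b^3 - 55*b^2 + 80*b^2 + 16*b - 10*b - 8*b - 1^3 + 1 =-72*b^3 + 25*b^2 - 2*b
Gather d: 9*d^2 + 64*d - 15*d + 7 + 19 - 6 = 9*d^2 + 49*d + 20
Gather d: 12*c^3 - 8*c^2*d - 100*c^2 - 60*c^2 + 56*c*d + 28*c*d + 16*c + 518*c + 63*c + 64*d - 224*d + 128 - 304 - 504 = 12*c^3 - 160*c^2 + 597*c + d*(-8*c^2 + 84*c - 160) - 680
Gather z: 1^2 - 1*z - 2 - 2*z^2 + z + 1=-2*z^2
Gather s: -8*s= -8*s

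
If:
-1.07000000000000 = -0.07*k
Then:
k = 15.29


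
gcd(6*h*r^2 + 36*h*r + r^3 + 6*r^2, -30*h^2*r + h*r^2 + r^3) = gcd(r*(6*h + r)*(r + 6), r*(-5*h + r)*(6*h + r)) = 6*h*r + r^2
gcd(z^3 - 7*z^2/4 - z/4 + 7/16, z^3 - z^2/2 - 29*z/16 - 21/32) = z^2 - 5*z/4 - 7/8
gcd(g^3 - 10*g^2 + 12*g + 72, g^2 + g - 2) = g + 2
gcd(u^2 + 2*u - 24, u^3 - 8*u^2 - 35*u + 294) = u + 6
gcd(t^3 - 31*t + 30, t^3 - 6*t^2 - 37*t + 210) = t^2 + t - 30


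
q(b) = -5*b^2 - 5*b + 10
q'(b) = -10*b - 5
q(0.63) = 4.87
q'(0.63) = -11.30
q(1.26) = -4.24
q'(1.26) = -17.60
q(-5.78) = -128.14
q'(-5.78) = 52.80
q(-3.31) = -28.23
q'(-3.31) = 28.10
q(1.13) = -2.03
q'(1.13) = -16.30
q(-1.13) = 9.27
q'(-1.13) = 6.30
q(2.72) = -40.59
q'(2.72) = -32.20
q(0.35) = 7.64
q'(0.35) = -8.50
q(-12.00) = -650.00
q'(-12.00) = 115.00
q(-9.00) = -350.00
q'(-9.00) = 85.00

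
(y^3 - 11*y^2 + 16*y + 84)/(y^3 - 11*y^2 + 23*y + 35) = (y^2 - 4*y - 12)/(y^2 - 4*y - 5)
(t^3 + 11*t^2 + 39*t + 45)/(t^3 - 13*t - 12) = (t^2 + 8*t + 15)/(t^2 - 3*t - 4)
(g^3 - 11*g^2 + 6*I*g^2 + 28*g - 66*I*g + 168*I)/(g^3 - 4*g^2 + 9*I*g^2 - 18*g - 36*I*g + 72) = (g - 7)/(g + 3*I)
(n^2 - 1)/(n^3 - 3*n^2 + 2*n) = (n + 1)/(n*(n - 2))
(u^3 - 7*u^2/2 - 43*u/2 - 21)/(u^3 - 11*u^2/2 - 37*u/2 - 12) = (u^2 - 5*u - 14)/(u^2 - 7*u - 8)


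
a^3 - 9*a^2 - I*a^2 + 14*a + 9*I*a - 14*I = (a - 7)*(a - 2)*(a - I)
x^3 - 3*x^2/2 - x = x*(x - 2)*(x + 1/2)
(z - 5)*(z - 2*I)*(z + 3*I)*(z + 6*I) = z^4 - 5*z^3 + 7*I*z^3 - 35*I*z^2 + 36*I*z - 180*I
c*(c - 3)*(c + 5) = c^3 + 2*c^2 - 15*c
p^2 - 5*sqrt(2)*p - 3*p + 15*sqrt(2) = (p - 3)*(p - 5*sqrt(2))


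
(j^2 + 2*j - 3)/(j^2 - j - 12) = (j - 1)/(j - 4)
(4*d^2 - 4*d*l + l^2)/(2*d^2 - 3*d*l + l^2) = (2*d - l)/(d - l)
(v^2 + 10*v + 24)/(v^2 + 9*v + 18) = (v + 4)/(v + 3)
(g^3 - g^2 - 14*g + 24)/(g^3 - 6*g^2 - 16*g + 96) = (g^2 - 5*g + 6)/(g^2 - 10*g + 24)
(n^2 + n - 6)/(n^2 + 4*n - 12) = (n + 3)/(n + 6)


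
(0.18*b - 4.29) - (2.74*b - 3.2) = -2.56*b - 1.09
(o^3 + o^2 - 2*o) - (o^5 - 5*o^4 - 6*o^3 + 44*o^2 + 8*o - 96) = -o^5 + 5*o^4 + 7*o^3 - 43*o^2 - 10*o + 96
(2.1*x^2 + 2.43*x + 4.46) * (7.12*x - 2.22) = 14.952*x^3 + 12.6396*x^2 + 26.3606*x - 9.9012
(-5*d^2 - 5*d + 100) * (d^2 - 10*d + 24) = -5*d^4 + 45*d^3 + 30*d^2 - 1120*d + 2400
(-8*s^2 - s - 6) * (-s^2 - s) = 8*s^4 + 9*s^3 + 7*s^2 + 6*s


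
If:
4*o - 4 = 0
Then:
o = 1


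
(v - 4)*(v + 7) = v^2 + 3*v - 28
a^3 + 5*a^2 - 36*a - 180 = (a - 6)*(a + 5)*(a + 6)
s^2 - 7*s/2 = s*(s - 7/2)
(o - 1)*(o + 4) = o^2 + 3*o - 4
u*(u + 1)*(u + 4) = u^3 + 5*u^2 + 4*u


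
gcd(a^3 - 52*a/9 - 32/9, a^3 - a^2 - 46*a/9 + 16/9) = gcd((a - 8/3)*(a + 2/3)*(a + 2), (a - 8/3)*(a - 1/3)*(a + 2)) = a^2 - 2*a/3 - 16/3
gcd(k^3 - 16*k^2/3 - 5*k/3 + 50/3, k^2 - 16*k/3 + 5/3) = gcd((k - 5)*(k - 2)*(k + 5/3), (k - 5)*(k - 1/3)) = k - 5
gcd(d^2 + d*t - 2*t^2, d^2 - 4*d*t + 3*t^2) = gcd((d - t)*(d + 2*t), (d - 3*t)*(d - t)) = -d + t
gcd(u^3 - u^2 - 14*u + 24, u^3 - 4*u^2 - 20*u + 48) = u^2 + 2*u - 8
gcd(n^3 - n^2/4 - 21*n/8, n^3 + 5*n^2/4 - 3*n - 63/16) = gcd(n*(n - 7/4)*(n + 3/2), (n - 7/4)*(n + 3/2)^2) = n^2 - n/4 - 21/8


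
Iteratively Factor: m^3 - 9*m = (m + 3)*(m^2 - 3*m) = m*(m + 3)*(m - 3)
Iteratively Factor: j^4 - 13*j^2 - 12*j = (j + 1)*(j^3 - j^2 - 12*j) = j*(j + 1)*(j^2 - j - 12) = j*(j + 1)*(j + 3)*(j - 4)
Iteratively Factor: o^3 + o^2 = (o)*(o^2 + o) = o*(o + 1)*(o)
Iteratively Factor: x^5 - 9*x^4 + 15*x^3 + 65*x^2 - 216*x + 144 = (x - 1)*(x^4 - 8*x^3 + 7*x^2 + 72*x - 144) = (x - 4)*(x - 1)*(x^3 - 4*x^2 - 9*x + 36) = (x - 4)*(x - 1)*(x + 3)*(x^2 - 7*x + 12) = (x - 4)^2*(x - 1)*(x + 3)*(x - 3)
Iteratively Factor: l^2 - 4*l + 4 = (l - 2)*(l - 2)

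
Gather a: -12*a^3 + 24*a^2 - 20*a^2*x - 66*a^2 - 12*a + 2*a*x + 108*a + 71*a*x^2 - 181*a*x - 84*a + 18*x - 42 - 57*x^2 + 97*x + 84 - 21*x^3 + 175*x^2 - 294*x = -12*a^3 + a^2*(-20*x - 42) + a*(71*x^2 - 179*x + 12) - 21*x^3 + 118*x^2 - 179*x + 42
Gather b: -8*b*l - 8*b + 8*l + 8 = b*(-8*l - 8) + 8*l + 8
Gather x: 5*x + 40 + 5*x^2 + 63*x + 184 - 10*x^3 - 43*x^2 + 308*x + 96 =-10*x^3 - 38*x^2 + 376*x + 320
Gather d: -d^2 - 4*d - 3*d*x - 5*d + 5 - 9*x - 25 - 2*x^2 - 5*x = -d^2 + d*(-3*x - 9) - 2*x^2 - 14*x - 20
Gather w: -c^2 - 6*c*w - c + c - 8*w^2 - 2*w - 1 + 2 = -c^2 - 8*w^2 + w*(-6*c - 2) + 1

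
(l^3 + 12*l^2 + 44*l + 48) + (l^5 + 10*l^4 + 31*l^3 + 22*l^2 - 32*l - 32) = l^5 + 10*l^4 + 32*l^3 + 34*l^2 + 12*l + 16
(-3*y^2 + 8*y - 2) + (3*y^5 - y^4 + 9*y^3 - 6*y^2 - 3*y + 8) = 3*y^5 - y^4 + 9*y^3 - 9*y^2 + 5*y + 6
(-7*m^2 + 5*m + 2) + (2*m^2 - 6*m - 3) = -5*m^2 - m - 1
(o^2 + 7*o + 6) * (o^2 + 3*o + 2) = o^4 + 10*o^3 + 29*o^2 + 32*o + 12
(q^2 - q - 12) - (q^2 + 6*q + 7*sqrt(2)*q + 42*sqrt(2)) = -7*sqrt(2)*q - 7*q - 42*sqrt(2) - 12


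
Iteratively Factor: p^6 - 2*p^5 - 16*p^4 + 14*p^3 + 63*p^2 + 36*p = (p + 3)*(p^5 - 5*p^4 - p^3 + 17*p^2 + 12*p) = (p - 3)*(p + 3)*(p^4 - 2*p^3 - 7*p^2 - 4*p) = (p - 3)*(p + 1)*(p + 3)*(p^3 - 3*p^2 - 4*p) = (p - 4)*(p - 3)*(p + 1)*(p + 3)*(p^2 + p) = p*(p - 4)*(p - 3)*(p + 1)*(p + 3)*(p + 1)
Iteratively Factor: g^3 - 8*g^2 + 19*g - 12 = (g - 4)*(g^2 - 4*g + 3) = (g - 4)*(g - 3)*(g - 1)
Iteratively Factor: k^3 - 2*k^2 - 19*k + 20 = (k - 1)*(k^2 - k - 20) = (k - 5)*(k - 1)*(k + 4)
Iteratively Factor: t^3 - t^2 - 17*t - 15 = (t - 5)*(t^2 + 4*t + 3) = (t - 5)*(t + 1)*(t + 3)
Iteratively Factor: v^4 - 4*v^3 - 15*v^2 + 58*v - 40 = (v + 4)*(v^3 - 8*v^2 + 17*v - 10) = (v - 1)*(v + 4)*(v^2 - 7*v + 10) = (v - 2)*(v - 1)*(v + 4)*(v - 5)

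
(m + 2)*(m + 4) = m^2 + 6*m + 8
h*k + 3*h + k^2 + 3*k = (h + k)*(k + 3)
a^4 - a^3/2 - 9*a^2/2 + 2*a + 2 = (a - 2)*(a - 1)*(a + 1/2)*(a + 2)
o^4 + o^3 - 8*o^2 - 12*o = o*(o - 3)*(o + 2)^2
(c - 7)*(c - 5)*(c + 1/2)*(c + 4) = c^4 - 15*c^3/2 - 17*c^2 + 267*c/2 + 70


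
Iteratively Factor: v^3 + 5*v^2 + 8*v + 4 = (v + 2)*(v^2 + 3*v + 2) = (v + 2)^2*(v + 1)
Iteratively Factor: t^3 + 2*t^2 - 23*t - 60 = (t + 3)*(t^2 - t - 20) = (t - 5)*(t + 3)*(t + 4)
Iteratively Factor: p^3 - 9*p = (p + 3)*(p^2 - 3*p) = (p - 3)*(p + 3)*(p)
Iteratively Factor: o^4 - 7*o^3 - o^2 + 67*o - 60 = (o - 1)*(o^3 - 6*o^2 - 7*o + 60) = (o - 4)*(o - 1)*(o^2 - 2*o - 15) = (o - 5)*(o - 4)*(o - 1)*(o + 3)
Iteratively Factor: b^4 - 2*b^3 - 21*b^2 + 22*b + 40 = (b - 2)*(b^3 - 21*b - 20) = (b - 2)*(b + 4)*(b^2 - 4*b - 5) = (b - 5)*(b - 2)*(b + 4)*(b + 1)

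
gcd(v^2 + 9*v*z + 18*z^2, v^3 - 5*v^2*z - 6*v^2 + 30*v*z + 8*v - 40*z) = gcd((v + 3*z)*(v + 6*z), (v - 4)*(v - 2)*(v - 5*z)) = 1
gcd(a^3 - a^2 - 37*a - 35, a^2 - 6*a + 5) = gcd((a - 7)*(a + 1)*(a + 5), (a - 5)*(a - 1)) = 1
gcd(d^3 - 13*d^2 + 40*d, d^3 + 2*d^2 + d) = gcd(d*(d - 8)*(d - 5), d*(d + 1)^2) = d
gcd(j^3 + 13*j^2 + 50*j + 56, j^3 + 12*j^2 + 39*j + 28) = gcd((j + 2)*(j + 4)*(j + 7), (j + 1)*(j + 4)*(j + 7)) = j^2 + 11*j + 28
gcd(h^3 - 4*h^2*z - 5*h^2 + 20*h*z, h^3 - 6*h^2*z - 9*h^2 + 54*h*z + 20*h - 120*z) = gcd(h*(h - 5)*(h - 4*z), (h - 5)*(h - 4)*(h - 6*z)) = h - 5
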